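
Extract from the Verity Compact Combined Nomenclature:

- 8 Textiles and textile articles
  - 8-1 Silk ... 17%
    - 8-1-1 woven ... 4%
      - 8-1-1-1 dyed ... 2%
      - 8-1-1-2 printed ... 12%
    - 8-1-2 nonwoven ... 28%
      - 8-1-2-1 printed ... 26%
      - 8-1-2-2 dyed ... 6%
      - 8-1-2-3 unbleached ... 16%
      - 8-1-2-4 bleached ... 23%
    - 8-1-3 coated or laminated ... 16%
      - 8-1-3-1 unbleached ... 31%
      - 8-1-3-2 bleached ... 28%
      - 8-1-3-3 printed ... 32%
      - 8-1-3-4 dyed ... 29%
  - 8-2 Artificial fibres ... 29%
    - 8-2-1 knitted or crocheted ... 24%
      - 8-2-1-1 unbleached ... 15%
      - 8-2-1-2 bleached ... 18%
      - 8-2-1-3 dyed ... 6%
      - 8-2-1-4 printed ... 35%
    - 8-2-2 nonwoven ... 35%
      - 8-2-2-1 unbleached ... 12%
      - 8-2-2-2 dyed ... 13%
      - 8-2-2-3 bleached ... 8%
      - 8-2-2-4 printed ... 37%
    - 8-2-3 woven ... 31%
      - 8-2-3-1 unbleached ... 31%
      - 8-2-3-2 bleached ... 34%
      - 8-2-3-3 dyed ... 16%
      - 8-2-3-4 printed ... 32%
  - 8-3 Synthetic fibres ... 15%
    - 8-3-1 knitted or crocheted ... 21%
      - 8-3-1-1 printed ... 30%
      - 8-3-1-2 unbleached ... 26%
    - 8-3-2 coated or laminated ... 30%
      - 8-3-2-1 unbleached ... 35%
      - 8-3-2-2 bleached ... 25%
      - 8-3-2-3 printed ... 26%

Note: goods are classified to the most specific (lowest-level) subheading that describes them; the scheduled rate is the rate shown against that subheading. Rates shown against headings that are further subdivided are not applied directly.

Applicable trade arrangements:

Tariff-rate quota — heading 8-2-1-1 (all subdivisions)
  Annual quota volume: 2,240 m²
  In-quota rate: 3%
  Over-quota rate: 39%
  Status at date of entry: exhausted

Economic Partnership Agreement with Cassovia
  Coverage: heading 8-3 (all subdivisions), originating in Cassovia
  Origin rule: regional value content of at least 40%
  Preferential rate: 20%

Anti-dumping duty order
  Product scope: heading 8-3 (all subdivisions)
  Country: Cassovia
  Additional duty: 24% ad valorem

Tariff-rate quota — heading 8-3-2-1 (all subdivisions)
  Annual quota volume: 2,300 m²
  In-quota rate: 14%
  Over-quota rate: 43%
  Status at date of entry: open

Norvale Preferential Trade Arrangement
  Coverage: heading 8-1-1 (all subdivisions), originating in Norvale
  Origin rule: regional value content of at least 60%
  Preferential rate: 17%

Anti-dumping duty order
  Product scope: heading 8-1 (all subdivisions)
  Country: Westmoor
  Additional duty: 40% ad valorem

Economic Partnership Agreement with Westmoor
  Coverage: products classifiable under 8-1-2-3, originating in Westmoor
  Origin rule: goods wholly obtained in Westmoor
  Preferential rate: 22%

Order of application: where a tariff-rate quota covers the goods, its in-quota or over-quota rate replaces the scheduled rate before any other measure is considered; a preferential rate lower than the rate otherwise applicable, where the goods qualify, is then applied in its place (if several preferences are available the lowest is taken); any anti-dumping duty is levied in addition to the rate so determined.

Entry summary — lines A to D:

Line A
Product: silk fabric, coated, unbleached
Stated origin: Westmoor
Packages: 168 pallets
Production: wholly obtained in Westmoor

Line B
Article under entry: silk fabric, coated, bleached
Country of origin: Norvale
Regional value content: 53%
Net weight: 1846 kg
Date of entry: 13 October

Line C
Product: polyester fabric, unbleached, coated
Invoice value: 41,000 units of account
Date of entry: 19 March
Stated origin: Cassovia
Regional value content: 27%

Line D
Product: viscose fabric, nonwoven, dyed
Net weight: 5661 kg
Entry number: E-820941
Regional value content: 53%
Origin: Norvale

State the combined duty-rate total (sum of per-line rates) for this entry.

Line A: silk → 8-1; coated → 8-1-3; unbleached → 8-1-3-1. Scheduled 31%. Westmoor agreement on 8-1-2-3: 8-1-3-1 not covered; anti-dumping (Westmoor, 8-1): +40%; total 31% + 40% = 71%. → 71%.
Line B: silk → 8-1; coated → 8-1-3; bleached → 8-1-3-2. Scheduled 28%. Norvale agreement on 8-1-1: 8-1-3-2 not covered. → 28%.
Line C: polyester → 8-3; coated → 8-3-2; unbleached → 8-3-2-1. Scheduled 35%. quota on 8-3-2-1 open → in-quota 14%; Cassovia agreement on 8-3: RVC < 40%; anti-dumping (Cassovia, 8-3): +24%; total 14% + 24% = 38%. → 38%.
Line D: viscose → 8-2; nonwoven → 8-2-2; dyed → 8-2-2-2. Scheduled 13%. Norvale agreement on 8-1-1: 8-2-2-2 not covered. → 13%.
Sum: 71% + 28% + 38% + 13% = 150%.

150%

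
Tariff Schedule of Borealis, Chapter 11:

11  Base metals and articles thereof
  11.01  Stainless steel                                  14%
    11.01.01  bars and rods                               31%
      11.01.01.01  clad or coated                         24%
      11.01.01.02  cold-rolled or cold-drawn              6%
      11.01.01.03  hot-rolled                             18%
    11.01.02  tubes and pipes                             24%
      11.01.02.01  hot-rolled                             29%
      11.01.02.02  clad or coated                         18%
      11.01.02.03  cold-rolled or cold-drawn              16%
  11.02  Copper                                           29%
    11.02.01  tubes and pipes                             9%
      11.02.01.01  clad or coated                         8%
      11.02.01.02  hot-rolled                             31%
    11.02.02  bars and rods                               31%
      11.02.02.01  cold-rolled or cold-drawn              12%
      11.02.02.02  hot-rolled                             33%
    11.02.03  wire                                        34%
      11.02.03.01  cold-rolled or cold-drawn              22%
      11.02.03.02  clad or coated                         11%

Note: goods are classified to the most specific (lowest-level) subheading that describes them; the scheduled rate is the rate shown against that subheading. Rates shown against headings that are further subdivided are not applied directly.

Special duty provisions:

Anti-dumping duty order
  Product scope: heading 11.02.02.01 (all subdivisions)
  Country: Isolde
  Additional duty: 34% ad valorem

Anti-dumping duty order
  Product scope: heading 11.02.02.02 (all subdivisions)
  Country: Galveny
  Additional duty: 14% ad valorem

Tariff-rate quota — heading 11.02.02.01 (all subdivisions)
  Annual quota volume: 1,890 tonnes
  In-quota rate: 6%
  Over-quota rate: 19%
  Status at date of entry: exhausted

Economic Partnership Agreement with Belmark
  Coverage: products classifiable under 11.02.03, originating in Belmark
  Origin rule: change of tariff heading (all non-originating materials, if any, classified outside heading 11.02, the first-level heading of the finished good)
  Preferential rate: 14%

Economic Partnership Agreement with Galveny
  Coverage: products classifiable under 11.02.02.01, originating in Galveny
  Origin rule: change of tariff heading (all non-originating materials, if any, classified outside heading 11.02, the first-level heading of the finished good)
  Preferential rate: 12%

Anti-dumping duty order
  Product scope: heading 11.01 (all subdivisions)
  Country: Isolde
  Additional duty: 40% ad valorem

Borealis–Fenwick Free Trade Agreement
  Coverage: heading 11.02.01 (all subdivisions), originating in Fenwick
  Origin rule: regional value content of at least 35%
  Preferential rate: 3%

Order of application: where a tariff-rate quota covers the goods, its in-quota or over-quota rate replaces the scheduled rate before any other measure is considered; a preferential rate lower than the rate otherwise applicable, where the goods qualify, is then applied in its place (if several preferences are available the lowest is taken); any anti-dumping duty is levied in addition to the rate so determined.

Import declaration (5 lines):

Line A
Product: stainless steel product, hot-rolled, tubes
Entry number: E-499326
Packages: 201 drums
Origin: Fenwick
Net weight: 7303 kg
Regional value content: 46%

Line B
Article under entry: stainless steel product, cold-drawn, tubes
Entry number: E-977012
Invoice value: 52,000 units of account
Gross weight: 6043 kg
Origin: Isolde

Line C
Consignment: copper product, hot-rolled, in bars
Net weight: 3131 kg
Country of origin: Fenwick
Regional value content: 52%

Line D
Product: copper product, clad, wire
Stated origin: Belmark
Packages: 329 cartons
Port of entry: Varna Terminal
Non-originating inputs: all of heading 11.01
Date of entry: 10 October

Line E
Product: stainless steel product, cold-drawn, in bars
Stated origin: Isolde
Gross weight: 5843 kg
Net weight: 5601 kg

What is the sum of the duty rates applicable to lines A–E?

Line A: stainless steel → 11.01; tubes → 11.01.02; hot-rolled → 11.01.02.01. Scheduled 29%. Fenwick agreement on 11.02.01: 11.01.02.01 not covered. → 29%.
Line B: stainless steel → 11.01; tubes → 11.01.02; cold-drawn → 11.01.02.03. Scheduled 16%. anti-dumping (Isolde, 11.01): +40%; total 16% + 40% = 56%. → 56%.
Line C: copper → 11.02; in bars → 11.02.02; hot-rolled → 11.02.02.02. Scheduled 33%. Fenwick agreement on 11.02.01: 11.02.02.02 not covered. → 33%.
Line D: copper → 11.02; wire → 11.02.03; clad → 11.02.03.02. Scheduled 11%. Belmark agreement on 11.02.03: CTH met → 14% available; preference 14% not lower than 11% → no reduction. → 11%.
Line E: stainless steel → 11.01; in bars → 11.01.01; cold-drawn → 11.01.01.02. Scheduled 6%. anti-dumping (Isolde, 11.01): +40%; total 6% + 40% = 46%. → 46%.
Sum: 29% + 56% + 33% + 11% + 46% = 175%.

175%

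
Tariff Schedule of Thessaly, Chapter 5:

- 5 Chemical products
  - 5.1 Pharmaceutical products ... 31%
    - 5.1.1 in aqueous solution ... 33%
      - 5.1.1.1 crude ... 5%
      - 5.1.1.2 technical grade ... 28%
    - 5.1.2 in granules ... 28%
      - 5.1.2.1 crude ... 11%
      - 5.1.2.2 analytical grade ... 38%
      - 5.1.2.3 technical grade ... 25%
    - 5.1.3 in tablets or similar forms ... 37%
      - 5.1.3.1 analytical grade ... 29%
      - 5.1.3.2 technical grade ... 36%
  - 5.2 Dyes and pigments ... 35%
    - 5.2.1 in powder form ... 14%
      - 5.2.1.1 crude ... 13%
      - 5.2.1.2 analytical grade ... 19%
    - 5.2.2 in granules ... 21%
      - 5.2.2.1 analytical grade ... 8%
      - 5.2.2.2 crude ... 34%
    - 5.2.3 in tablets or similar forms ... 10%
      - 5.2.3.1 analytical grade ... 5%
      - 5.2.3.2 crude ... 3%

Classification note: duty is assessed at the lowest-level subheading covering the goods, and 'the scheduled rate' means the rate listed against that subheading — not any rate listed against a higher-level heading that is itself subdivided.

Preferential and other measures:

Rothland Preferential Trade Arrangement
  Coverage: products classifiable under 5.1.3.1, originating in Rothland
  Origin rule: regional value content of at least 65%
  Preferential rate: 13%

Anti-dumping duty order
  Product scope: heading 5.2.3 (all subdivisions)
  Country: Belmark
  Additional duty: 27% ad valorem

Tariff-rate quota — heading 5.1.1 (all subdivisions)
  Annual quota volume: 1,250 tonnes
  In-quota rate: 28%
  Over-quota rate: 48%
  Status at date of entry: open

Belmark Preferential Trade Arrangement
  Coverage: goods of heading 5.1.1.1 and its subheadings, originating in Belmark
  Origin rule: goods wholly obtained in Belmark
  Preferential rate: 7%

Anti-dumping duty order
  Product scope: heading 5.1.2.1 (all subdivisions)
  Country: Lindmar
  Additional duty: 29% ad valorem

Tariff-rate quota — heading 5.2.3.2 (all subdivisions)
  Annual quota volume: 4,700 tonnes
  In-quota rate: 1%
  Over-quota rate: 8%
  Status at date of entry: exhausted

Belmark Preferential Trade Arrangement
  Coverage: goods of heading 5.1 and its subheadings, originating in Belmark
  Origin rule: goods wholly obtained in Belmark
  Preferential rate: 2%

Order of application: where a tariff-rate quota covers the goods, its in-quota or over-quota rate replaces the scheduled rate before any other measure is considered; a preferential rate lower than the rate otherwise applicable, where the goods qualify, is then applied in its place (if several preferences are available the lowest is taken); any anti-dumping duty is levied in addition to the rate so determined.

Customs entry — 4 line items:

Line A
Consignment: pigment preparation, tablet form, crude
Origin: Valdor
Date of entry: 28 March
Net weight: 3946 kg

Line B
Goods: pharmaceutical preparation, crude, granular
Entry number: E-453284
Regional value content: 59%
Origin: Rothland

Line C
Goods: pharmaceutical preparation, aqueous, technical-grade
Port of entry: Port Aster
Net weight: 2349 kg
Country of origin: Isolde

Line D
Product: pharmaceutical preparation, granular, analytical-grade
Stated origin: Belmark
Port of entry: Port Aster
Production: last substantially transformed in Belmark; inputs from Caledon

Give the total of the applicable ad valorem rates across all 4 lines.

85%

Line A: pigment → 5.2; tablet form → 5.2.3; crude → 5.2.3.2. Scheduled 3%. quota on 5.2.3.2 exhausted → over-quota 8%. → 8%.
Line B: pharmaceutical → 5.1; granular → 5.1.2; crude → 5.1.2.1. Scheduled 11%. Rothland agreement on 5.1.3.1: 5.1.2.1 not covered. → 11%.
Line C: pharmaceutical → 5.1; aqueous → 5.1.1; technical-grade → 5.1.1.2. Scheduled 28%. quota on 5.1.1 open → in-quota 28%. → 28%.
Line D: pharmaceutical → 5.1; granular → 5.1.2; analytical-grade → 5.1.2.2. Scheduled 38%. Belmark agreement on 5.1.1.1: 5.1.2.2 not covered; Belmark agreement on 5.1: not wholly obtained. → 38%.
Sum: 8% + 11% + 28% + 38% = 85%.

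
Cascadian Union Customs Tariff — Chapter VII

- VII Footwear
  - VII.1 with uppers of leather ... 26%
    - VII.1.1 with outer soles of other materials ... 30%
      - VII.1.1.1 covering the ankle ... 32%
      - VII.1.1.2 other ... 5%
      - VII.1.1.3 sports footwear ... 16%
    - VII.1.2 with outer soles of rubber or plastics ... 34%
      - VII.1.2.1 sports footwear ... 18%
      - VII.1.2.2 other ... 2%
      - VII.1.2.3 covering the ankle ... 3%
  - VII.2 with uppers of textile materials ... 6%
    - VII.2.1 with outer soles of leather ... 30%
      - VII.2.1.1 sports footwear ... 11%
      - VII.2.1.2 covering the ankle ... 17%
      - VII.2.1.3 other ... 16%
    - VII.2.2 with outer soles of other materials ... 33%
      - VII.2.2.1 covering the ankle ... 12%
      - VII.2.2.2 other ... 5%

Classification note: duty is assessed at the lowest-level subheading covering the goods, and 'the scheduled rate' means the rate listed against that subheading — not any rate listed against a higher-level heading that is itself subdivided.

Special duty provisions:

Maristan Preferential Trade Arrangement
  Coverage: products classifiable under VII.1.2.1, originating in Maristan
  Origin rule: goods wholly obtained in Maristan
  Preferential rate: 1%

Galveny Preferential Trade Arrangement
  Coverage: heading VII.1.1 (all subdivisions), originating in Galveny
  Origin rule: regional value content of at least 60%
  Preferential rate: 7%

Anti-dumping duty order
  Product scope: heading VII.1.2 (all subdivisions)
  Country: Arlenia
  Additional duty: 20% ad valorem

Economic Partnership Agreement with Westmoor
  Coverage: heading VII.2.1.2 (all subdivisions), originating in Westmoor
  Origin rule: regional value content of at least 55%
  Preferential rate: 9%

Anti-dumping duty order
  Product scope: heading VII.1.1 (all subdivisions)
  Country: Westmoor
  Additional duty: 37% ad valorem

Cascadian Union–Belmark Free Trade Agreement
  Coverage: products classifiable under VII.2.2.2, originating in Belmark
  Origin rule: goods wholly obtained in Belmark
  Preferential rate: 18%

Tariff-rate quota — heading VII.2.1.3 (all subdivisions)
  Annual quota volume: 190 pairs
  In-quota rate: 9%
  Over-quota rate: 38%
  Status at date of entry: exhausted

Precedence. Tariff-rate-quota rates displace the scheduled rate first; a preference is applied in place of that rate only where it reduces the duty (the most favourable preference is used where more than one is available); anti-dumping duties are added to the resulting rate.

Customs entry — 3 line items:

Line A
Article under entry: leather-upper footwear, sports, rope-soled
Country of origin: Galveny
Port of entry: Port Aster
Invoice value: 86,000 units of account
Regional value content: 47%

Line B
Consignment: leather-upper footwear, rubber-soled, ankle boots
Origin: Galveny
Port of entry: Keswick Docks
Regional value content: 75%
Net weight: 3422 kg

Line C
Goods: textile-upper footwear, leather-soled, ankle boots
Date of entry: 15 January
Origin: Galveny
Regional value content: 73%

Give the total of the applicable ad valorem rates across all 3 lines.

36%

Line A: leather-upper → VII.1; rope-soled → VII.1.1; sports → VII.1.1.3. Scheduled 16%. Galveny agreement on VII.1.1: RVC < 60%. → 16%.
Line B: leather-upper → VII.1; rubber-soled → VII.1.2; ankle boots → VII.1.2.3. Scheduled 3%. Galveny agreement on VII.1.1: VII.1.2.3 not covered. → 3%.
Line C: textile-upper → VII.2; leather-soled → VII.2.1; ankle boots → VII.2.1.2. Scheduled 17%. Galveny agreement on VII.1.1: VII.2.1.2 not covered. → 17%.
Sum: 16% + 3% + 17% = 36%.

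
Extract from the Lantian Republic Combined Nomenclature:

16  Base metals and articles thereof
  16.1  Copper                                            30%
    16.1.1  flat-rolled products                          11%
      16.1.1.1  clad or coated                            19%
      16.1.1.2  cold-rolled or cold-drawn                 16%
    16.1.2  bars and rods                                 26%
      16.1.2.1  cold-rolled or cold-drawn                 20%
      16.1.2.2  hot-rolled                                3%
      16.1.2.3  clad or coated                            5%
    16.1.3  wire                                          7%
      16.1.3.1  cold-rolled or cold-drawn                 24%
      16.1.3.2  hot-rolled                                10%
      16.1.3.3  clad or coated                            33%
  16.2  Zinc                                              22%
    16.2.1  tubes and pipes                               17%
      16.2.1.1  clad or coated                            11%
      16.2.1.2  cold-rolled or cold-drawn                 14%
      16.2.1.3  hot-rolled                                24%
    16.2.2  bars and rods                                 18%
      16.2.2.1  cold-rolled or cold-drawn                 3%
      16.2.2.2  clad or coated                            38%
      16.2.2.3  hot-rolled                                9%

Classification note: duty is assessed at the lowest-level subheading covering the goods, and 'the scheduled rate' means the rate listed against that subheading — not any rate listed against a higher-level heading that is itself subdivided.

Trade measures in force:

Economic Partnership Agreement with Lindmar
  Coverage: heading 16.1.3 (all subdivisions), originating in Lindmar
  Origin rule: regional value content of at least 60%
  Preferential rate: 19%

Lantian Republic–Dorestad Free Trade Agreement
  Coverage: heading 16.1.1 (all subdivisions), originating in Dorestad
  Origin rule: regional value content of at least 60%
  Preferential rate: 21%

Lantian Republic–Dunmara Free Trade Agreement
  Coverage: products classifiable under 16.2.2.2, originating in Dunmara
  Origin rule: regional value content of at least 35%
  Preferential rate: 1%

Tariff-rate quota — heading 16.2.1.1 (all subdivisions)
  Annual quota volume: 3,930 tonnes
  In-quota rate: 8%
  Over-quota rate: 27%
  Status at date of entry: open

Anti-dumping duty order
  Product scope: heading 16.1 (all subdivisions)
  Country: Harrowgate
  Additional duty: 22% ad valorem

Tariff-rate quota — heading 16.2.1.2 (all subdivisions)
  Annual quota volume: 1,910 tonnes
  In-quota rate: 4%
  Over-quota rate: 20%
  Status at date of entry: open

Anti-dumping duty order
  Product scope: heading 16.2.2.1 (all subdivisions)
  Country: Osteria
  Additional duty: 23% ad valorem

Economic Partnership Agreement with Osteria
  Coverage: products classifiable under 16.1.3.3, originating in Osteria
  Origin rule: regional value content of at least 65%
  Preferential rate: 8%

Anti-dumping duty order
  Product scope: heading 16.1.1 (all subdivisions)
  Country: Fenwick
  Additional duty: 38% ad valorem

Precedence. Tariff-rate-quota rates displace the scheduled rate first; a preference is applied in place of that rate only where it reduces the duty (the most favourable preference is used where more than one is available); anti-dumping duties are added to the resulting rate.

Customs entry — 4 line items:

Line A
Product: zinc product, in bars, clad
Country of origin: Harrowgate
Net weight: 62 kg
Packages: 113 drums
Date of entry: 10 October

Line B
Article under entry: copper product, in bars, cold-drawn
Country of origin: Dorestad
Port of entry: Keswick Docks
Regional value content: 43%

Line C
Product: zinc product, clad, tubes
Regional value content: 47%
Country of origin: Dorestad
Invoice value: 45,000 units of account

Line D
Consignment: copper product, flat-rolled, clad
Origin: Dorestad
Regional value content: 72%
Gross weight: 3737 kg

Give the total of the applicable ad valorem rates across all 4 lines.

Line A: zinc → 16.2; in bars → 16.2.2; clad → 16.2.2.2. Scheduled 38%. No special measure applies. → 38%.
Line B: copper → 16.1; in bars → 16.1.2; cold-drawn → 16.1.2.1. Scheduled 20%. Dorestad agreement on 16.1.1: 16.1.2.1 not covered. → 20%.
Line C: zinc → 16.2; tubes → 16.2.1; clad → 16.2.1.1. Scheduled 11%. quota on 16.2.1.1 open → in-quota 8%; Dorestad agreement on 16.1.1: 16.2.1.1 not covered. → 8%.
Line D: copper → 16.1; flat-rolled → 16.1.1; clad → 16.1.1.1. Scheduled 19%. Dorestad agreement on 16.1.1: RVC ≥ 60% → 21% available; preference 21% not lower than 19% → no reduction. → 19%.
Sum: 38% + 20% + 8% + 19% = 85%.

85%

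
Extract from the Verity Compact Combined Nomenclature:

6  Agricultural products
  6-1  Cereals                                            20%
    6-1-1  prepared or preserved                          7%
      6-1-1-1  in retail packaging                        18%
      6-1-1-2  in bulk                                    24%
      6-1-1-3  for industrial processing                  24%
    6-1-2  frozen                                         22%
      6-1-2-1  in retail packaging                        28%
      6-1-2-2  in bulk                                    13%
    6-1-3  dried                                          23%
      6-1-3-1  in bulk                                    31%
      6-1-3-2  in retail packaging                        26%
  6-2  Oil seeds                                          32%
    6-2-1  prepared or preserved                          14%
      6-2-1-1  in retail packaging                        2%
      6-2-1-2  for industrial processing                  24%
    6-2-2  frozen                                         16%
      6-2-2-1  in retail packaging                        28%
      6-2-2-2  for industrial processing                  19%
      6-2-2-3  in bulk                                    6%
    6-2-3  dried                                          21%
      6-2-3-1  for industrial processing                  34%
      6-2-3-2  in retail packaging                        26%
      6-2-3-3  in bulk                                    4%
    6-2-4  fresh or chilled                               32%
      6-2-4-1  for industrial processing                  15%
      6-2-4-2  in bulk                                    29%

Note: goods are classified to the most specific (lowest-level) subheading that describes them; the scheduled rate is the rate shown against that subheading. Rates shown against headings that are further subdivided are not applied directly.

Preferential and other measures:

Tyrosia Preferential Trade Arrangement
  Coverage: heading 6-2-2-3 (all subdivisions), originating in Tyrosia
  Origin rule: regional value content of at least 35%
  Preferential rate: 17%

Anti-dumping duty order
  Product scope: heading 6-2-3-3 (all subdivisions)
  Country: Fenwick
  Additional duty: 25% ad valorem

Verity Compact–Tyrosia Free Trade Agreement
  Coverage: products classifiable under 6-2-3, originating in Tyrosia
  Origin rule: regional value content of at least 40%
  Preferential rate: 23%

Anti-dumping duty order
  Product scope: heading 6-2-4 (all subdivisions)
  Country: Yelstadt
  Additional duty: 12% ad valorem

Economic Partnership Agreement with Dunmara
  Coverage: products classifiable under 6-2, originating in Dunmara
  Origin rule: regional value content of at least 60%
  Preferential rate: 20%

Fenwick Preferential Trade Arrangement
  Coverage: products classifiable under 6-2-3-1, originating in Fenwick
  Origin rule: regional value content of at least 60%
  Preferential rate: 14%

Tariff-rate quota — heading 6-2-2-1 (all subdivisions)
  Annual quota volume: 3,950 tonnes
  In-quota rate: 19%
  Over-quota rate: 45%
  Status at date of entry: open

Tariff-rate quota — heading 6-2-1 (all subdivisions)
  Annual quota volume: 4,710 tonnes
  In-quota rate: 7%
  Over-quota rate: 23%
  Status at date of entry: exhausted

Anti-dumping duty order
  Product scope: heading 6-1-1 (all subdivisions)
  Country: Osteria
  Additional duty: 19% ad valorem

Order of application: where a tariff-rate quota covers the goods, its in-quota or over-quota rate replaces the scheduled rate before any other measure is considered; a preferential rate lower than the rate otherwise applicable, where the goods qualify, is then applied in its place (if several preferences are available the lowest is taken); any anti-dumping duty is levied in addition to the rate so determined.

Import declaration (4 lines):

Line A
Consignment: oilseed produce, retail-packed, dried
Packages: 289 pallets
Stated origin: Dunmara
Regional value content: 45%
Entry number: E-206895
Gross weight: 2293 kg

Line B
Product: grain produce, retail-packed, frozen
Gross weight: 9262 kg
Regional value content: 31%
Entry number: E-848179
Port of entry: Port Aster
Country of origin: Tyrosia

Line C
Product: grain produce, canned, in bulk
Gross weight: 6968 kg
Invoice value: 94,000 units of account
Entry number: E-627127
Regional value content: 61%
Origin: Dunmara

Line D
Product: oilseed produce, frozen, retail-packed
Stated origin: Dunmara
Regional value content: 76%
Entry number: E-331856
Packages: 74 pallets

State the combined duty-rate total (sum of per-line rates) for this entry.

97%

Line A: oilseed → 6-2; dried → 6-2-3; retail-packed → 6-2-3-2. Scheduled 26%. Dunmara agreement on 6-2: RVC < 60%. → 26%.
Line B: grain → 6-1; frozen → 6-1-2; retail-packed → 6-1-2-1. Scheduled 28%. Tyrosia agreement on 6-2-2-3: 6-1-2-1 not covered; Tyrosia agreement on 6-2-3: 6-1-2-1 not covered. → 28%.
Line C: grain → 6-1; canned → 6-1-1; in bulk → 6-1-1-2. Scheduled 24%. Dunmara agreement on 6-2: 6-1-1-2 not covered. → 24%.
Line D: oilseed → 6-2; frozen → 6-2-2; retail-packed → 6-2-2-1. Scheduled 28%. quota on 6-2-2-1 open → in-quota 19%; Dunmara agreement on 6-2: RVC ≥ 60% → 20% available; preference 20% not lower than 19% → no reduction. → 19%.
Sum: 26% + 28% + 24% + 19% = 97%.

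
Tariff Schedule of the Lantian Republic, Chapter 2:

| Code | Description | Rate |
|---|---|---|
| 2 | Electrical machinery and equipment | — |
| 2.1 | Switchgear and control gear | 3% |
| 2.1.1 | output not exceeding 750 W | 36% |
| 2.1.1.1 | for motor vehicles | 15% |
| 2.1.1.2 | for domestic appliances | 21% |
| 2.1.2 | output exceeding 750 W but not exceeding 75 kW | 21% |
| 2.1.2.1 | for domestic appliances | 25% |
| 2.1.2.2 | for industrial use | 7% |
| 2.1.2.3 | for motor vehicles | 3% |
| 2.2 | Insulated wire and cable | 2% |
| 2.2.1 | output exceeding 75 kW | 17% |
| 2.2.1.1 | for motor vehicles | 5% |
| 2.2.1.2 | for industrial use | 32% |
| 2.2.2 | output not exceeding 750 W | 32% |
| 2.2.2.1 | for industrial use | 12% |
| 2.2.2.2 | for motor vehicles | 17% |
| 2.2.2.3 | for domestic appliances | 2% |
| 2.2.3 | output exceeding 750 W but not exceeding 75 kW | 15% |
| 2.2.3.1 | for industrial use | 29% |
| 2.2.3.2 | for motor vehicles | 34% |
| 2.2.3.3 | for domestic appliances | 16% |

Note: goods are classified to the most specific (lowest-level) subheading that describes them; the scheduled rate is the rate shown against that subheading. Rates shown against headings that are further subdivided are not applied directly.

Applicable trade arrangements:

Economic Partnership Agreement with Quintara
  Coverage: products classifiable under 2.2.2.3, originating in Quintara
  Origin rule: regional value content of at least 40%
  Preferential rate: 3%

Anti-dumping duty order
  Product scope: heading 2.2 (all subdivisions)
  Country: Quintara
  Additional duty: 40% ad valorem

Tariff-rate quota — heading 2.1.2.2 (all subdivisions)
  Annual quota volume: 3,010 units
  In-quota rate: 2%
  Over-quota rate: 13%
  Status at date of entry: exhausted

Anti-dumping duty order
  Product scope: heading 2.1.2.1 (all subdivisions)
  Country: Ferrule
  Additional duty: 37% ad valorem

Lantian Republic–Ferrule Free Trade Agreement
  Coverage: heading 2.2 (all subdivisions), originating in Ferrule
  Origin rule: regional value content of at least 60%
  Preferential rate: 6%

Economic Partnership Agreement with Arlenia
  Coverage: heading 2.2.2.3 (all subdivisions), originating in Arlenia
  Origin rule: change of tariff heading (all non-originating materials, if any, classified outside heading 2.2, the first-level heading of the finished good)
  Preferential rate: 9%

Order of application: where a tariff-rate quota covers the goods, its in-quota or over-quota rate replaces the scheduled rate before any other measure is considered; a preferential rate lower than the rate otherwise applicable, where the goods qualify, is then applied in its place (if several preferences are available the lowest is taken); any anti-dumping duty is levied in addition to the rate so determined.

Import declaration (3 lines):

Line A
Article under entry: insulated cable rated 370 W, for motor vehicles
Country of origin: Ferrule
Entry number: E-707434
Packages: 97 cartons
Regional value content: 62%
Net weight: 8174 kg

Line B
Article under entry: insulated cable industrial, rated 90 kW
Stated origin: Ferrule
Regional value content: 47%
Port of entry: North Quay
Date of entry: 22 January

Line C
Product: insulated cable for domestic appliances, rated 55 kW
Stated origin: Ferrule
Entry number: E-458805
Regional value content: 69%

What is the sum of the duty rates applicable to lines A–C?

Line A: insulated cable → 2.2; rated 370 W → 2.2.2; for motor vehicles → 2.2.2.2. Scheduled 17%. Ferrule agreement on 2.2: RVC ≥ 60% → 6% available; preferential 6%. → 6%.
Line B: insulated cable → 2.2; rated 90 kW → 2.2.1; industrial → 2.2.1.2. Scheduled 32%. Ferrule agreement on 2.2: RVC < 60%. → 32%.
Line C: insulated cable → 2.2; rated 55 kW → 2.2.3; for domestic appliances → 2.2.3.3. Scheduled 16%. Ferrule agreement on 2.2: RVC ≥ 60% → 6% available; preferential 6%. → 6%.
Sum: 6% + 32% + 6% = 44%.

44%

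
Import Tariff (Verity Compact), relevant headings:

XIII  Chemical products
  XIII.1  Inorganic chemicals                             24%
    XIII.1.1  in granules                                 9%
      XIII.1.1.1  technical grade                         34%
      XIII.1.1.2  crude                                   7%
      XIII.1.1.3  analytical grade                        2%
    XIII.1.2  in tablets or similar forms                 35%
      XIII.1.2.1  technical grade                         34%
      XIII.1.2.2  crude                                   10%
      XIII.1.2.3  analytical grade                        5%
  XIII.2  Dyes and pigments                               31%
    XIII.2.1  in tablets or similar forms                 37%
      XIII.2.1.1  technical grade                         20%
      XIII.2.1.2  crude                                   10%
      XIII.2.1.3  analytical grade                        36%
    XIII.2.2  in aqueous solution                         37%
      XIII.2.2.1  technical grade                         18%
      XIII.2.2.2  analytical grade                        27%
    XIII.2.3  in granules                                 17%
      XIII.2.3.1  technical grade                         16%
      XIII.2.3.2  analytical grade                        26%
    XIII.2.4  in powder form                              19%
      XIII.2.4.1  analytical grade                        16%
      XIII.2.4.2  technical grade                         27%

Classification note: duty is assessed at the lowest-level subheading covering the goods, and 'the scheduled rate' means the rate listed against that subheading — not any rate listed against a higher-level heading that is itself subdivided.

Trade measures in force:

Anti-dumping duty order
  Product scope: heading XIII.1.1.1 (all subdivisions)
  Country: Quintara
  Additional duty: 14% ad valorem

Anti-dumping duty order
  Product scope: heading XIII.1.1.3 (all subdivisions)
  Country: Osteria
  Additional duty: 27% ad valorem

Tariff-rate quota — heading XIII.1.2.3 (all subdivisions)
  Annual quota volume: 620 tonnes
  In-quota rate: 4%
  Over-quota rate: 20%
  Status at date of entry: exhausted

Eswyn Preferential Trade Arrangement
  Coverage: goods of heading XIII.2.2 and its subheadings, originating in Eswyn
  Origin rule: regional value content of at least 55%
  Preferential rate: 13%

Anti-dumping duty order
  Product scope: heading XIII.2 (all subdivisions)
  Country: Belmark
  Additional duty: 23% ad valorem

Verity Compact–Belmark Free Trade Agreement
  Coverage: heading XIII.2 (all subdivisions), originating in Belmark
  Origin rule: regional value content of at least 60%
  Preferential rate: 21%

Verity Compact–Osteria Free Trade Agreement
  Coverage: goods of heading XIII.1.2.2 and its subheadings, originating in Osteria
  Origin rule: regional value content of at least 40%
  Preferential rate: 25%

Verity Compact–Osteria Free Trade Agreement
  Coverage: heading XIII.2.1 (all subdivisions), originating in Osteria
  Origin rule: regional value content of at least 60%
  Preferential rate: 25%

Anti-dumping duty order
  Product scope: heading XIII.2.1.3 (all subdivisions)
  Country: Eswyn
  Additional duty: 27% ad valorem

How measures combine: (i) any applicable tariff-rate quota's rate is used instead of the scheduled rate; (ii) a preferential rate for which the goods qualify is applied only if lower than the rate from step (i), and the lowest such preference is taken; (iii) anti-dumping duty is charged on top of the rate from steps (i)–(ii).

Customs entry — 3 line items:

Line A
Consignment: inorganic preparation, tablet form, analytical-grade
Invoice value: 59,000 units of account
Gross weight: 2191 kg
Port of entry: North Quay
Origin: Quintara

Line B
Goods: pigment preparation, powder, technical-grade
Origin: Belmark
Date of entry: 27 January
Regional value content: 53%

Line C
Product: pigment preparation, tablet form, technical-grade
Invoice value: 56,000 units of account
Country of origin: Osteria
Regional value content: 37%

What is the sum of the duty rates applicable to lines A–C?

90%

Line A: inorganic → XIII.1; tablet form → XIII.1.2; analytical-grade → XIII.1.2.3. Scheduled 5%. quota on XIII.1.2.3 exhausted → over-quota 20%. → 20%.
Line B: pigment → XIII.2; powder → XIII.2.4; technical-grade → XIII.2.4.2. Scheduled 27%. Belmark agreement on XIII.2: RVC < 60%; anti-dumping (Belmark, XIII.2): +23%; total 27% + 23% = 50%. → 50%.
Line C: pigment → XIII.2; tablet form → XIII.2.1; technical-grade → XIII.2.1.1. Scheduled 20%. Osteria agreement on XIII.1.2.2: XIII.2.1.1 not covered; Osteria agreement on XIII.2.1: RVC < 60%. → 20%.
Sum: 20% + 50% + 20% = 90%.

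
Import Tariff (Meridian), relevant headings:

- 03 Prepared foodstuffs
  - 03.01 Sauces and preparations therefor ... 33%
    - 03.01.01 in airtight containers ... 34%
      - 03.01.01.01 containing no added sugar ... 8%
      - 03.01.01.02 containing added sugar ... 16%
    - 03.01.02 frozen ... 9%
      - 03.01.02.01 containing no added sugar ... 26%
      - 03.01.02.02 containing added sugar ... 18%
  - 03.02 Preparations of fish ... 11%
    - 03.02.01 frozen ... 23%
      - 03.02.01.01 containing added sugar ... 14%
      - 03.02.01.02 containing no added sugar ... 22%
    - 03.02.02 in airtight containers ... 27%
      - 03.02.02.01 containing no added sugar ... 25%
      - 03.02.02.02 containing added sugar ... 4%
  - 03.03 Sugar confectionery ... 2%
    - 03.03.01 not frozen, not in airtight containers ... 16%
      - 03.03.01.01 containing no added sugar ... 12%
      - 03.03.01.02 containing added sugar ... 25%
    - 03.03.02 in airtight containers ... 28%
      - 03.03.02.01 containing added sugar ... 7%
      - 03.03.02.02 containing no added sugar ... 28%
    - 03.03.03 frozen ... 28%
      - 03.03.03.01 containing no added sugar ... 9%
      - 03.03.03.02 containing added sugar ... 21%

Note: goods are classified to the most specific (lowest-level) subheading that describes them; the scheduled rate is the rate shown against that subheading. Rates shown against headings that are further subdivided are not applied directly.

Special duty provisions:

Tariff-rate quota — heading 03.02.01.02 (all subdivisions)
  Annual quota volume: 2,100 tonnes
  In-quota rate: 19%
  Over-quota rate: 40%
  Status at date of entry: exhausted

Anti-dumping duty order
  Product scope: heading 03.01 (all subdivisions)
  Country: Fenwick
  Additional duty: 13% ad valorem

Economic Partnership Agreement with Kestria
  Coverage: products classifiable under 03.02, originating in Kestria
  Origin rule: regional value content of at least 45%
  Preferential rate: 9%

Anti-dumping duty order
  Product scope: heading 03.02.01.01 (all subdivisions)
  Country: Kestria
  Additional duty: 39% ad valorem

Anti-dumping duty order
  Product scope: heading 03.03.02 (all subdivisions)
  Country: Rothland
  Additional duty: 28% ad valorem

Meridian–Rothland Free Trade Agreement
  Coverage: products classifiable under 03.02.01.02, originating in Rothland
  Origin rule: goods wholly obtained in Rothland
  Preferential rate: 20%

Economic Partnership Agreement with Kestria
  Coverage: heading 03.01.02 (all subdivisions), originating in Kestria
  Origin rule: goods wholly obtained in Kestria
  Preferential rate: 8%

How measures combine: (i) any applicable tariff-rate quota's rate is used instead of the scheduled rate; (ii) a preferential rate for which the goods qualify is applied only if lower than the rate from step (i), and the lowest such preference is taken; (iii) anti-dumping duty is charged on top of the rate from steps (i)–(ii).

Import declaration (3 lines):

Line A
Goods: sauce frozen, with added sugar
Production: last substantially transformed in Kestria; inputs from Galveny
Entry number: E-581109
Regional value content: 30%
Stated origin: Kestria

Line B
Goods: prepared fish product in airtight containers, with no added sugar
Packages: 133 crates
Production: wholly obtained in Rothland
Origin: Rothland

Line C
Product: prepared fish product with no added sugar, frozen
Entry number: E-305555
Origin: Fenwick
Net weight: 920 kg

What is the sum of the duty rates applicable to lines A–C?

Line A: sauce → 03.01; frozen → 03.01.02; with added sugar → 03.01.02.02. Scheduled 18%. Kestria agreement on 03.02: 03.01.02.02 not covered; Kestria agreement on 03.01.02: not wholly obtained. → 18%.
Line B: prepared fish product → 03.02; in airtight containers → 03.02.02; with no added sugar → 03.02.02.01. Scheduled 25%. Rothland agreement on 03.02.01.02: 03.02.02.01 not covered. → 25%.
Line C: prepared fish product → 03.02; frozen → 03.02.01; with no added sugar → 03.02.01.02. Scheduled 22%. quota on 03.02.01.02 exhausted → over-quota 40%. → 40%.
Sum: 18% + 25% + 40% = 83%.

83%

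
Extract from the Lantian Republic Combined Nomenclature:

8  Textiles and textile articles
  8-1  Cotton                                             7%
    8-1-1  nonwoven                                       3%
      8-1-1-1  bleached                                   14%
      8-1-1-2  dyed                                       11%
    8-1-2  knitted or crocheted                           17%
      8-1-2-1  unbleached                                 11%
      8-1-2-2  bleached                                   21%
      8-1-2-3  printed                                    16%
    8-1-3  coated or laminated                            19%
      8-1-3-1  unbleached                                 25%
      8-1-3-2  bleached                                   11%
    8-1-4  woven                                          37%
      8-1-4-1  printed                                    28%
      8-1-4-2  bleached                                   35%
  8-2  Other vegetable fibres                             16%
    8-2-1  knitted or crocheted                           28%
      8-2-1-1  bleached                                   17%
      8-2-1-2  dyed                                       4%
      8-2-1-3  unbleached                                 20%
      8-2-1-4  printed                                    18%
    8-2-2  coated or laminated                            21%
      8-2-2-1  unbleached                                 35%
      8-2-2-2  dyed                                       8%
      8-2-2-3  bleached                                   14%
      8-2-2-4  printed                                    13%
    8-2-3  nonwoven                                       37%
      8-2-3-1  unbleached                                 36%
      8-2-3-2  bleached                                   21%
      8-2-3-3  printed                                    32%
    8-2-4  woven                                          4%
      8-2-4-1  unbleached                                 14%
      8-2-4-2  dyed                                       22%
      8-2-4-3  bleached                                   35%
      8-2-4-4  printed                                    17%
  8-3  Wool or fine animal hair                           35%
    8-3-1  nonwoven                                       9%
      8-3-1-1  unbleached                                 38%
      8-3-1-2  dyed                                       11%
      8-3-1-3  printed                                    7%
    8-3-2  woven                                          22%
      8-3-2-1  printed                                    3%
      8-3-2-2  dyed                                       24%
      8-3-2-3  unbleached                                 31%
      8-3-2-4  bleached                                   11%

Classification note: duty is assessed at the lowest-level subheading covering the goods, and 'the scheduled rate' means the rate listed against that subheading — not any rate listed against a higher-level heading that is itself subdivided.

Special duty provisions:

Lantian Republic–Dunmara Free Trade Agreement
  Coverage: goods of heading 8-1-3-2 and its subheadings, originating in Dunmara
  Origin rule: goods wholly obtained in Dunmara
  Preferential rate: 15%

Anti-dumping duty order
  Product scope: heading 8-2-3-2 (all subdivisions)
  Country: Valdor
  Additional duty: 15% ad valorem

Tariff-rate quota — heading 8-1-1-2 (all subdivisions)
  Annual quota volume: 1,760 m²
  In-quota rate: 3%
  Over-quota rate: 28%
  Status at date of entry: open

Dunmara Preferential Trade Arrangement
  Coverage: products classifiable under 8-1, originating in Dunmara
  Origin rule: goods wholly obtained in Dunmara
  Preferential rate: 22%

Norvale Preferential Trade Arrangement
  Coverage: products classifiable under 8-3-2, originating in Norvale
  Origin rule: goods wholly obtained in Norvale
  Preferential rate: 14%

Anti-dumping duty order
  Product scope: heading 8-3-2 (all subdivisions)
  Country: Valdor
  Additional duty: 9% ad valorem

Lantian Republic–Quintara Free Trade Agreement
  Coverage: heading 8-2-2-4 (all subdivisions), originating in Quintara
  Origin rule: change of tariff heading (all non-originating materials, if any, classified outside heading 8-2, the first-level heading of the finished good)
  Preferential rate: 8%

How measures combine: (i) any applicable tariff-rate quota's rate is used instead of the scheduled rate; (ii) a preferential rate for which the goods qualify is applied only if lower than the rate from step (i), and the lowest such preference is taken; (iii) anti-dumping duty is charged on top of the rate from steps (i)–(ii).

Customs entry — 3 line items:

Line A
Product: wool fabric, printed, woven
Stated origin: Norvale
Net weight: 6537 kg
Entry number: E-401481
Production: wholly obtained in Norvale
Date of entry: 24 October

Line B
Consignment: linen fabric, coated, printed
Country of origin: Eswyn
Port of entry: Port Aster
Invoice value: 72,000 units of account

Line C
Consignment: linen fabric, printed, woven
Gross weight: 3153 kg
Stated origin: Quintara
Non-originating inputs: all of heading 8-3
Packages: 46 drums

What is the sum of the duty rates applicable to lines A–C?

Line A: wool → 8-3; woven → 8-3-2; printed → 8-3-2-1. Scheduled 3%. Norvale agreement on 8-3-2: wholly obtained → 14% available; preference 14% not lower than 3% → no reduction. → 3%.
Line B: linen → 8-2; coated → 8-2-2; printed → 8-2-2-4. Scheduled 13%. No special measure applies. → 13%.
Line C: linen → 8-2; woven → 8-2-4; printed → 8-2-4-4. Scheduled 17%. Quintara agreement on 8-2-2-4: 8-2-4-4 not covered. → 17%.
Sum: 3% + 13% + 17% = 33%.

33%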